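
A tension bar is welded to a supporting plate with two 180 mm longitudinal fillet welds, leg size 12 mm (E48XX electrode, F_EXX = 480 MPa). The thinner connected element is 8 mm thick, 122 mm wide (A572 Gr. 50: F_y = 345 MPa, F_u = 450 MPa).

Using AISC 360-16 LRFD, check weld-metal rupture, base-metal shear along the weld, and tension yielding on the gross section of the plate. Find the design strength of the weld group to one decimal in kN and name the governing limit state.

Weld metal: throat = 0.707×12 = 8.484 mm, L = 2×180 = 360 mm. φR_n = 0.75 × 0.6 × 480 × 8.484 × 360 = 659.7 kN.
Base metal shear (8 mm plate): yield φR_n = 1.0×0.6×345×8×360 = 596.2 kN; rupture φR_n = 0.75×0.6×450×8×360 = 583.2 kN; take 583.2 kN (rupture).
Tension yield (gross): A_g = 122×8 = 976 mm². φR_n = 0.90 × 345 × 976 = 303.0 kN.
Governing: min(659.7, 583.2, 303.0) = 303.0 kN → gross-section yield.

303.0 kN (gross-section yield governs)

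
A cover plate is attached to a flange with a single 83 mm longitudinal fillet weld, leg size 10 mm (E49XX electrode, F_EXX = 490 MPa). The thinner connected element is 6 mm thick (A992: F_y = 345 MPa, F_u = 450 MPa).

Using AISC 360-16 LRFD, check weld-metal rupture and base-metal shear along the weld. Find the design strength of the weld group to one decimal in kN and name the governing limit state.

100.8 kN (base-metal shear governs)

Weld metal: throat = 0.707×10 = 7.07 mm, L = 83 mm. φR_n = 0.75 × 0.6 × 490 × 7.07 × 83 = 129.4 kN.
Base metal shear (6 mm plate): yield φR_n = 1.0×0.6×345×6×83 = 103.1 kN; rupture φR_n = 0.75×0.6×450×6×83 = 100.8 kN; take 100.8 kN (rupture).
Governing: min(129.4, 100.8) = 100.8 kN → base-metal shear.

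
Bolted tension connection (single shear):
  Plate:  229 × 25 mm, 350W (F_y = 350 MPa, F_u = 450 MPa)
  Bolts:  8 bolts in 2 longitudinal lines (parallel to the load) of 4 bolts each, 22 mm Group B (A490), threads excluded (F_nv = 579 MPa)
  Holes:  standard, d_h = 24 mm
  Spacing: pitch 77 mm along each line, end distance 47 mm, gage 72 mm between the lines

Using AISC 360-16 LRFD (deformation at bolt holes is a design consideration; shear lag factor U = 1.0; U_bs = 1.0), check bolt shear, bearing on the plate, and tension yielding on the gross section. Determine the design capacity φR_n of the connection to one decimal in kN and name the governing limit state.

Bolt shear: A_b = π(22)²/4 = 380.13 mm². φR_n = 0.75 × 579 × 380.13 × 8 × 1 = 1320.6 kN.
Bearing (25 mm plate, F_u = 450 MPa): end bolts L_c = 47 − 24/2 = 35, R_n = min(1.2×35×25×450, 2.4×22×25×450) = 472.5 kN/bolt; interior L_c = 77 − 24 = 53, R_n = 594 kN/bolt. φR_n = 0.75 × (2×472.5 + 6×594) = 3381.8 kN.
Tension yield (gross): A_g = 229×25 = 5725 mm². φR_n = 0.90 × 350 × 5725 = 1803.4 kN.
Governing: min(1320.6, 3381.8, 1803.4) = 1320.6 kN → bolt shear.

1320.6 kN (bolt shear governs)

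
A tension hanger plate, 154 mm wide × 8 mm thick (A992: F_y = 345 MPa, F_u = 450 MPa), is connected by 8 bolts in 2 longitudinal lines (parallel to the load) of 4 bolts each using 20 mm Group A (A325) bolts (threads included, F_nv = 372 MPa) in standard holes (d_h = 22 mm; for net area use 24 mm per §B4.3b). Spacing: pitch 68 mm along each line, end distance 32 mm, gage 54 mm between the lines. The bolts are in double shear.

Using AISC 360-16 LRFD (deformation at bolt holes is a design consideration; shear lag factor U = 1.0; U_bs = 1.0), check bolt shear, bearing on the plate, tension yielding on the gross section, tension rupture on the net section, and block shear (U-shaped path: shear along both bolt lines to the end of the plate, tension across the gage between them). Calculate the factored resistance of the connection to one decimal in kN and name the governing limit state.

Bolt shear: A_b = π(20)²/4 = 314.16 mm². φR_n = 0.75 × 372 × 314.16 × 8 × 2 = 1402.4 kN.
Bearing (8 mm plate, F_u = 450 MPa): end bolts L_c = 32 − 22/2 = 21, R_n = min(1.2×21×8×450, 2.4×20×8×450) = 90.72 kN/bolt; interior L_c = 68 − 22 = 46, R_n = 172.8 kN/bolt. φR_n = 0.75 × (2×90.72 + 6×172.8) = 913.7 kN.
Tension yield (gross): A_g = 154×8 = 1232 mm². φR_n = 0.90 × 345 × 1232 = 382.5 kN.
Tension rupture (net): A_n = (154 − 2×24)×8 = 848 mm² (U = 1.0, A_e = A_n). φR_n = 0.75 × 450 × 848 = 286.2 kN.
Block shear: shear path 2×[32+3×68] = 2×236 mm, A_gv = 3776, A_nv = 2×(236 − 3.5×24)×8 = 2432 mm²; tension across gage: (54 − 1×24)×8 = 240 mm². R_n = min(0.6×450×2432, 0.6×345×3776) + 1.0×450×240 = min(656.64, 781.63) + 108 = 764.64 kN. φR_n = 0.75 × 764.64 = 573.5 kN.
Governing: min(1402.4, 913.7, 382.5, 286.2, 573.5) = 286.2 kN → net-section rupture.

286.2 kN (net-section rupture governs)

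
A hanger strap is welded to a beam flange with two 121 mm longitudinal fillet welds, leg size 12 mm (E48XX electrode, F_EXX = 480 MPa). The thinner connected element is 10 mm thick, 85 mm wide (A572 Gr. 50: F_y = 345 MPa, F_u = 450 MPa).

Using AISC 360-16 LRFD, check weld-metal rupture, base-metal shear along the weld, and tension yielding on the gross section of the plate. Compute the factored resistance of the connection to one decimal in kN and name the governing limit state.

263.9 kN (gross-section yield governs)

Weld metal: throat = 0.707×12 = 8.484 mm, L = 2×121 = 242 mm. φR_n = 0.75 × 0.6 × 480 × 8.484 × 242 = 443.5 kN.
Base metal shear (10 mm plate): yield φR_n = 1.0×0.6×345×10×242 = 500.9 kN; rupture φR_n = 0.75×0.6×450×10×242 = 490.1 kN; take 490.1 kN (rupture).
Tension yield (gross): A_g = 85×10 = 850 mm². φR_n = 0.90 × 345 × 850 = 263.9 kN.
Governing: min(443.5, 490.1, 263.9) = 263.9 kN → gross-section yield.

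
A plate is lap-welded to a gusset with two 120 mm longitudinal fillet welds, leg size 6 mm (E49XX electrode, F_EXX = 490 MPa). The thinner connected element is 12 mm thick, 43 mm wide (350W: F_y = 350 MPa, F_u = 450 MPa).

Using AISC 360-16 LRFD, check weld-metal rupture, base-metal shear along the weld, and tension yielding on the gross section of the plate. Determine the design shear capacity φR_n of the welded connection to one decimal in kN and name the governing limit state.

162.5 kN (gross-section yield governs)

Weld metal: throat = 0.707×6 = 4.242 mm, L = 2×120 = 240 mm. φR_n = 0.75 × 0.6 × 490 × 4.242 × 240 = 224.5 kN.
Base metal shear (12 mm plate): yield φR_n = 1.0×0.6×350×12×240 = 604.8 kN; rupture φR_n = 0.75×0.6×450×12×240 = 583.2 kN; take 583.2 kN (rupture).
Tension yield (gross): A_g = 43×12 = 516 mm². φR_n = 0.90 × 350 × 516 = 162.5 kN.
Governing: min(224.5, 583.2, 162.5) = 162.5 kN → gross-section yield.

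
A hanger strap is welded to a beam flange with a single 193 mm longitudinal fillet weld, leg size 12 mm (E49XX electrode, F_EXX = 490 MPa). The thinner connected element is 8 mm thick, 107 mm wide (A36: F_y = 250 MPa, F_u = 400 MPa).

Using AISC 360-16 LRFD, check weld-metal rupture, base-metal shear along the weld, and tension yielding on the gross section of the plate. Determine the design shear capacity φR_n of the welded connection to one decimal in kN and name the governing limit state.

192.6 kN (gross-section yield governs)

Weld metal: throat = 0.707×12 = 8.484 mm, L = 193 mm. φR_n = 0.75 × 0.6 × 490 × 8.484 × 193 = 361.0 kN.
Base metal shear (8 mm plate): yield φR_n = 1.0×0.6×250×8×193 = 231.6 kN; rupture φR_n = 0.75×0.6×400×8×193 = 277.9 kN; take 231.6 kN (yield).
Tension yield (gross): A_g = 107×8 = 856 mm². φR_n = 0.90 × 250 × 856 = 192.6 kN.
Governing: min(361.0, 231.6, 192.6) = 192.6 kN → gross-section yield.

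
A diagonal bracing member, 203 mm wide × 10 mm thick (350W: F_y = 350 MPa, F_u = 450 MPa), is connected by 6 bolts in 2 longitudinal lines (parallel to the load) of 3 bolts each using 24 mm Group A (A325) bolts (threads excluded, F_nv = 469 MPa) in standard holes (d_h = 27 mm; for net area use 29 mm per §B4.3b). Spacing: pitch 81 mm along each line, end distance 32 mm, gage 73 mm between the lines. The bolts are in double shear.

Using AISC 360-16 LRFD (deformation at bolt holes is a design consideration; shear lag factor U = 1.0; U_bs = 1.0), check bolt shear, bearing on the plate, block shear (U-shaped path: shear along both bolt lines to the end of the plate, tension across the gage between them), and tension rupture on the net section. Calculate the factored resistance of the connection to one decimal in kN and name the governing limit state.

Bolt shear: A_b = π(24)²/4 = 452.39 mm². φR_n = 0.75 × 469 × 452.39 × 6 × 2 = 1909.5 kN.
Bearing (10 mm plate, F_u = 450 MPa): end bolts L_c = 32 − 27/2 = 18.5, R_n = min(1.2×18.5×10×450, 2.4×24×10×450) = 99.9 kN/bolt; interior L_c = 81 − 27 = 54, R_n = 259.2 kN/bolt. φR_n = 0.75 × (2×99.9 + 4×259.2) = 927.5 kN.
Block shear: shear path 2×[32+2×81] = 2×194 mm, A_gv = 3880, A_nv = 2×(194 − 2.5×29)×10 = 2430 mm²; tension across gage: (73 − 1×29)×10 = 440 mm². R_n = min(0.6×450×2430, 0.6×350×3880) + 1.0×450×440 = min(656.1, 814.8) + 198 = 854.1 kN. φR_n = 0.75 × 854.1 = 640.6 kN.
Tension rupture (net): A_n = (203 − 2×29)×10 = 1450 mm² (U = 1.0, A_e = A_n). φR_n = 0.75 × 450 × 1450 = 489.4 kN.
Governing: min(1909.5, 927.5, 640.6, 489.4) = 489.4 kN → net-section rupture.

489.4 kN (net-section rupture governs)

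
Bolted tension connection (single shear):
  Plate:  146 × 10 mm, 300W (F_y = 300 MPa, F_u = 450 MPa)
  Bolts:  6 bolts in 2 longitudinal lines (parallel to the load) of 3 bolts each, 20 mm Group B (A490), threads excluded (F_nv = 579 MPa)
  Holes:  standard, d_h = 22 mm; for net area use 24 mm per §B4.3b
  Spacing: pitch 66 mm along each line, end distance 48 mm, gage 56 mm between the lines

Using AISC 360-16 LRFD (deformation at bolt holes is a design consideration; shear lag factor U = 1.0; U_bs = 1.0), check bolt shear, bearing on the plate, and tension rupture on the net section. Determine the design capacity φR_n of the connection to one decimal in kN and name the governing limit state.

Bolt shear: A_b = π(20)²/4 = 314.16 mm². φR_n = 0.75 × 579 × 314.16 × 6 × 1 = 818.5 kN.
Bearing (10 mm plate, F_u = 450 MPa): end bolts L_c = 48 − 22/2 = 37, R_n = min(1.2×37×10×450, 2.4×20×10×450) = 199.8 kN/bolt; interior L_c = 66 − 22 = 44, R_n = 216 kN/bolt. φR_n = 0.75 × (2×199.8 + 4×216) = 947.7 kN.
Tension rupture (net): A_n = (146 − 2×24)×10 = 980 mm² (U = 1.0, A_e = A_n). φR_n = 0.75 × 450 × 980 = 330.8 kN.
Governing: min(818.5, 947.7, 330.8) = 330.8 kN → net-section rupture.

330.8 kN (net-section rupture governs)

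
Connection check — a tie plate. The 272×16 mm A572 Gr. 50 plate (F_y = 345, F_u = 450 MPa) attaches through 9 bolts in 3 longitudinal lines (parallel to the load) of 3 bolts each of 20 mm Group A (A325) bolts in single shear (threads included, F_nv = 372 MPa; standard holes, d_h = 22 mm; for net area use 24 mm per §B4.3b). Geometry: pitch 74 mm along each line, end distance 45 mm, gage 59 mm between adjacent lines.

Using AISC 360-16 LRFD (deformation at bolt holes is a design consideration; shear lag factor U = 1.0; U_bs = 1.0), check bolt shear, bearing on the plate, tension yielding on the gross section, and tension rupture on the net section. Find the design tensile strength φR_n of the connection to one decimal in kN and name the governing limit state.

Bolt shear: A_b = π(20)²/4 = 314.16 mm². φR_n = 0.75 × 372 × 314.16 × 9 × 1 = 788.9 kN.
Bearing (16 mm plate, F_u = 450 MPa): end bolts L_c = 45 − 22/2 = 34, R_n = min(1.2×34×16×450, 2.4×20×16×450) = 293.76 kN/bolt; interior L_c = 74 − 22 = 52, R_n = 345.6 kN/bolt. φR_n = 0.75 × (3×293.76 + 6×345.6) = 2216.2 kN.
Tension yield (gross): A_g = 272×16 = 4352 mm². φR_n = 0.90 × 345 × 4352 = 1351.3 kN.
Tension rupture (net): A_n = (272 − 3×24)×16 = 3200 mm² (U = 1.0, A_e = A_n). φR_n = 0.75 × 450 × 3200 = 1080.0 kN.
Governing: min(788.9, 2216.2, 1351.3, 1080.0) = 788.9 kN → bolt shear.

788.9 kN (bolt shear governs)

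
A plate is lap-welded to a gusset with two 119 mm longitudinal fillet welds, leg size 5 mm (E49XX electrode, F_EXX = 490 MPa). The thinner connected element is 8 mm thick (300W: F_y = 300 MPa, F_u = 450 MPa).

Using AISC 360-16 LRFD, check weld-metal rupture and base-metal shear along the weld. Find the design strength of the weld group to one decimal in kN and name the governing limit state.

185.5 kN (weld metal governs)

Weld metal: throat = 0.707×5 = 3.535 mm, L = 2×119 = 238 mm. φR_n = 0.75 × 0.6 × 490 × 3.535 × 238 = 185.5 kN.
Base metal shear (8 mm plate): yield φR_n = 1.0×0.6×300×8×238 = 342.7 kN; rupture φR_n = 0.75×0.6×450×8×238 = 385.6 kN; take 342.7 kN (yield).
Governing: min(185.5, 342.7) = 185.5 kN → weld metal.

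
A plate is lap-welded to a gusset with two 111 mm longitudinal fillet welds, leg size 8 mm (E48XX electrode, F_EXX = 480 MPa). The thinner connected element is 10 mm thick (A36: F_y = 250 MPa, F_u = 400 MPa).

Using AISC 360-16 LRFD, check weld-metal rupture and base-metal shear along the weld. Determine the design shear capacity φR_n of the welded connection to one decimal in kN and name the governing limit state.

Weld metal: throat = 0.707×8 = 5.656 mm, L = 2×111 = 222 mm. φR_n = 0.75 × 0.6 × 480 × 5.656 × 222 = 271.2 kN.
Base metal shear (10 mm plate): yield φR_n = 1.0×0.6×250×10×222 = 333.0 kN; rupture φR_n = 0.75×0.6×400×10×222 = 399.6 kN; take 333.0 kN (yield).
Governing: min(271.2, 333.0) = 271.2 kN → weld metal.

271.2 kN (weld metal governs)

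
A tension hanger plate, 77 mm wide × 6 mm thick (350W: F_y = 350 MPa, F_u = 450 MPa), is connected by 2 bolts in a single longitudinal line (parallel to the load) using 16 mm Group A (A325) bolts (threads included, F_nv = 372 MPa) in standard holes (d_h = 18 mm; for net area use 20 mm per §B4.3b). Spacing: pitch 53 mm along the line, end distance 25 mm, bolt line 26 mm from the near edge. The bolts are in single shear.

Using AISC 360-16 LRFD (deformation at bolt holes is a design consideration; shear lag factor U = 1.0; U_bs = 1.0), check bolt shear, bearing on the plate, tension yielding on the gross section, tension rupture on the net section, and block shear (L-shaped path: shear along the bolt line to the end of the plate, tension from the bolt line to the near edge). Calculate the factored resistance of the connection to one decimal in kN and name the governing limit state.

90.7 kN (block shear governs)

Bolt shear: A_b = π(16)²/4 = 201.06 mm². φR_n = 0.75 × 372 × 201.06 × 2 × 1 = 112.2 kN.
Bearing (6 mm plate, F_u = 450 MPa): end bolts L_c = 25 − 18/2 = 16, R_n = min(1.2×16×6×450, 2.4×16×6×450) = 51.84 kN/bolt; interior L_c = 53 − 18 = 35, R_n = 103.68 kN/bolt. φR_n = 0.75 × (1×51.84 + 1×103.68) = 116.6 kN.
Tension yield (gross): A_g = 77×6 = 462 mm². φR_n = 0.90 × 350 × 462 = 145.5 kN.
Tension rupture (net): A_n = (77 − 1×20)×6 = 342 mm² (U = 1.0, A_e = A_n). φR_n = 0.75 × 450 × 342 = 115.4 kN.
Block shear: shear path 1×[25+1×53] = 1×78 mm, A_gv = 468, A_nv = 1×(78 − 1.5×20)×6 = 288 mm²; tension to near edge: (26 − 0.5×20)×6 = 96 mm². R_n = min(0.6×450×288, 0.6×350×468) + 1.0×450×96 = min(77.76, 98.28) + 43.2 = 120.96 kN. φR_n = 0.75 × 120.96 = 90.7 kN.
Governing: min(112.2, 116.6, 145.5, 115.4, 90.7) = 90.7 kN → block shear.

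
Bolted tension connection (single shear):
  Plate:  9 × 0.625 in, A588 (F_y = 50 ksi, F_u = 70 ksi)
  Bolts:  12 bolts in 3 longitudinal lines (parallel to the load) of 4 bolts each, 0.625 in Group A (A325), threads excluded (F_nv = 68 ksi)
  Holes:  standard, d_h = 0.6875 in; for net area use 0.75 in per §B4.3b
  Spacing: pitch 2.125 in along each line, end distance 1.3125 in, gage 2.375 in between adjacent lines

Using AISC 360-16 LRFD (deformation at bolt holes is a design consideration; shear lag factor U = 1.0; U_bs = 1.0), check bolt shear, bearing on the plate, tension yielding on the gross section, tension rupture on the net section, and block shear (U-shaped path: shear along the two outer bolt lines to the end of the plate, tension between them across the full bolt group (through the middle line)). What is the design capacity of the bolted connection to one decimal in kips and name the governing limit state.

187.8 kips (bolt shear governs)

Bolt shear: A_b = π(0.625)²/4 = 0.3068 in². φR_n = 0.75 × 68 × 0.3068 × 12 × 1 = 187.8 kips.
Bearing (0.625 in plate, F_u = 70 ksi): end bolts L_c = 1.3125 − 0.6875/2 = 0.96875, R_n = min(1.2×0.96875×0.625×70, 2.4×0.625×0.625×70) = 50.859 kips/bolt; interior L_c = 2.125 − 0.6875 = 1.4375, R_n = 65.625 kips/bolt. φR_n = 0.75 × (3×50.859 + 9×65.625) = 557.4 kips.
Tension yield (gross): A_g = 9×0.625 = 5.625 in². φR_n = 0.90 × 50 × 5.625 = 253.1 kips.
Tension rupture (net): A_n = (9 − 3×0.75)×0.625 = 4.2188 in² (U = 1.0, A_e = A_n). φR_n = 0.75 × 70 × 4.2188 = 221.5 kips.
Block shear: shear path 2×[1.3125+3×2.125] = 2×7.6875 in, A_gv = 9.6094, A_nv = 2×(7.6875 − 3.5×0.75)×0.625 = 6.3281 in²; tension across gage: (4.75 − 2×0.75)×0.625 = 2.0313 in². R_n = min(0.6×70×6.3281, 0.6×50×9.6094) + 1.0×70×2.0313 = min(265.78, 288.28) + 142.19 = 407.97 kips. φR_n = 0.75 × 407.97 = 306.0 kips.
Governing: min(187.8, 557.4, 253.1, 221.5, 306.0) = 187.8 kips → bolt shear.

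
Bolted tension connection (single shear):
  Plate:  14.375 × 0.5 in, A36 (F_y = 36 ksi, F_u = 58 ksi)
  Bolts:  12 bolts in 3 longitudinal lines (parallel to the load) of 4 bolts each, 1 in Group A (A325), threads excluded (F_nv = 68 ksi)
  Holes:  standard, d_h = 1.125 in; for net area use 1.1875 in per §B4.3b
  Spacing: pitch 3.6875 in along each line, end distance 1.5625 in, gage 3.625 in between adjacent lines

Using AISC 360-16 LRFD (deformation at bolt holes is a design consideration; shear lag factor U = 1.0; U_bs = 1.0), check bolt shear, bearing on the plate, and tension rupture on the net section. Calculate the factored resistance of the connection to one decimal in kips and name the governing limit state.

235.2 kips (net-section rupture governs)

Bolt shear: A_b = π(1)²/4 = 0.7854 in². φR_n = 0.75 × 68 × 0.7854 × 12 × 1 = 480.7 kips.
Bearing (0.5 in plate, F_u = 58 ksi): end bolts L_c = 1.5625 − 1.125/2 = 1, R_n = min(1.2×1×0.5×58, 2.4×1×0.5×58) = 34.8 kips/bolt; interior L_c = 3.6875 − 1.125 = 2.5625, R_n = 69.6 kips/bolt. φR_n = 0.75 × (3×34.8 + 9×69.6) = 548.1 kips.
Tension rupture (net): A_n = (14.375 − 3×1.1875)×0.5 = 5.4063 in² (U = 1.0, A_e = A_n). φR_n = 0.75 × 58 × 5.4063 = 235.2 kips.
Governing: min(480.7, 548.1, 235.2) = 235.2 kips → net-section rupture.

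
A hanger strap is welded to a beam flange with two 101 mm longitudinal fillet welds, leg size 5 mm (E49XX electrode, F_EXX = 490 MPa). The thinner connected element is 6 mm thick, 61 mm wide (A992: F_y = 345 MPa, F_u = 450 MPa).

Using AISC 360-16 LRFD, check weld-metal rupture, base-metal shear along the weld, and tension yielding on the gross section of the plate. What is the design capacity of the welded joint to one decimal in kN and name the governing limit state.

Weld metal: throat = 0.707×5 = 3.535 mm, L = 2×101 = 202 mm. φR_n = 0.75 × 0.6 × 490 × 3.535 × 202 = 157.5 kN.
Base metal shear (6 mm plate): yield φR_n = 1.0×0.6×345×6×202 = 250.9 kN; rupture φR_n = 0.75×0.6×450×6×202 = 245.4 kN; take 245.4 kN (rupture).
Tension yield (gross): A_g = 61×6 = 366 mm². φR_n = 0.90 × 345 × 366 = 113.6 kN.
Governing: min(157.5, 245.4, 113.6) = 113.6 kN → gross-section yield.

113.6 kN (gross-section yield governs)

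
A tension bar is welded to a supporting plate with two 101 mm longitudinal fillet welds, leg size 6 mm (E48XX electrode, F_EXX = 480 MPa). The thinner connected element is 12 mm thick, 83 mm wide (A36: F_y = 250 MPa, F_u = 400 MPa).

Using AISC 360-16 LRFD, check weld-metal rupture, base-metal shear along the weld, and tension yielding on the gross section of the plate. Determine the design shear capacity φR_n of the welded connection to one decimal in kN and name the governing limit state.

Weld metal: throat = 0.707×6 = 4.242 mm, L = 2×101 = 202 mm. φR_n = 0.75 × 0.6 × 480 × 4.242 × 202 = 185.1 kN.
Base metal shear (12 mm plate): yield φR_n = 1.0×0.6×250×12×202 = 363.6 kN; rupture φR_n = 0.75×0.6×400×12×202 = 436.3 kN; take 363.6 kN (yield).
Tension yield (gross): A_g = 83×12 = 996 mm². φR_n = 0.90 × 250 × 996 = 224.1 kN.
Governing: min(185.1, 363.6, 224.1) = 185.1 kN → weld metal.

185.1 kN (weld metal governs)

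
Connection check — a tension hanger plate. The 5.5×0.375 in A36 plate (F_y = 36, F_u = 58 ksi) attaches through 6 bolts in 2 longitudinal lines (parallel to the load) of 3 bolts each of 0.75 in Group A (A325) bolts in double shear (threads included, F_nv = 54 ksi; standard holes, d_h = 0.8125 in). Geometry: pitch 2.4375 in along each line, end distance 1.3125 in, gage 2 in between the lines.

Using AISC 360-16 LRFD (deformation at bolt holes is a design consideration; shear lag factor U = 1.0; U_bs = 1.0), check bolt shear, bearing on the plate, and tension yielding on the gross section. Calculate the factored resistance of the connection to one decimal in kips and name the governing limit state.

66.8 kips (gross-section yield governs)

Bolt shear: A_b = π(0.75)²/4 = 0.44179 in². φR_n = 0.75 × 54 × 0.44179 × 6 × 2 = 214.7 kips.
Bearing (0.375 in plate, F_u = 58 ksi): end bolts L_c = 1.3125 − 0.8125/2 = 0.90625, R_n = min(1.2×0.90625×0.375×58, 2.4×0.75×0.375×58) = 23.653 kips/bolt; interior L_c = 2.4375 − 0.8125 = 1.625, R_n = 39.15 kips/bolt. φR_n = 0.75 × (2×23.653 + 4×39.15) = 152.9 kips.
Tension yield (gross): A_g = 5.5×0.375 = 2.0625 in². φR_n = 0.90 × 36 × 2.0625 = 66.8 kips.
Governing: min(214.7, 152.9, 66.8) = 66.8 kips → gross-section yield.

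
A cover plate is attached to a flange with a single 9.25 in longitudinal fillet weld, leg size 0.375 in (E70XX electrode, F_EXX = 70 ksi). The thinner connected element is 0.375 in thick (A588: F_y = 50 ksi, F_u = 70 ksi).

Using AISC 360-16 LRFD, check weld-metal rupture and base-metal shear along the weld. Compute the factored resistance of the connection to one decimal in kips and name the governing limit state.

77.3 kips (weld metal governs)

Weld metal: throat = 0.707×0.375 = 0.26513 in, L = 9.25 in. φR_n = 0.75 × 0.6 × 70 × 0.26513 × 9.25 = 77.3 kips.
Base metal shear (0.375 in plate): yield φR_n = 1.0×0.6×50×0.375×9.25 = 104.1 kips; rupture φR_n = 0.75×0.6×70×0.375×9.25 = 109.3 kips; take 104.1 kips (yield).
Governing: min(77.3, 104.1) = 77.3 kips → weld metal.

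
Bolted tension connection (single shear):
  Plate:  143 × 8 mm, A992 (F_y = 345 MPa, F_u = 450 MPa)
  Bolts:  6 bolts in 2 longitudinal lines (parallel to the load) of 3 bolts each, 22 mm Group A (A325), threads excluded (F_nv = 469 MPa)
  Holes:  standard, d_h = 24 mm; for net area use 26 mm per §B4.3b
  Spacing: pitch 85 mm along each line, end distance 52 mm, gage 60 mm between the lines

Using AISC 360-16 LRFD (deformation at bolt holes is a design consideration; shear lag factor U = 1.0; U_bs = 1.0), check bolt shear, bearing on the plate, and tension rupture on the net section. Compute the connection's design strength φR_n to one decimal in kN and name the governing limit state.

245.7 kN (net-section rupture governs)

Bolt shear: A_b = π(22)²/4 = 380.13 mm². φR_n = 0.75 × 469 × 380.13 × 6 × 1 = 802.3 kN.
Bearing (8 mm plate, F_u = 450 MPa): end bolts L_c = 52 − 24/2 = 40, R_n = min(1.2×40×8×450, 2.4×22×8×450) = 172.8 kN/bolt; interior L_c = 85 − 24 = 61, R_n = 190.08 kN/bolt. φR_n = 0.75 × (2×172.8 + 4×190.08) = 829.4 kN.
Tension rupture (net): A_n = (143 − 2×26)×8 = 728 mm² (U = 1.0, A_e = A_n). φR_n = 0.75 × 450 × 728 = 245.7 kN.
Governing: min(802.3, 829.4, 245.7) = 245.7 kN → net-section rupture.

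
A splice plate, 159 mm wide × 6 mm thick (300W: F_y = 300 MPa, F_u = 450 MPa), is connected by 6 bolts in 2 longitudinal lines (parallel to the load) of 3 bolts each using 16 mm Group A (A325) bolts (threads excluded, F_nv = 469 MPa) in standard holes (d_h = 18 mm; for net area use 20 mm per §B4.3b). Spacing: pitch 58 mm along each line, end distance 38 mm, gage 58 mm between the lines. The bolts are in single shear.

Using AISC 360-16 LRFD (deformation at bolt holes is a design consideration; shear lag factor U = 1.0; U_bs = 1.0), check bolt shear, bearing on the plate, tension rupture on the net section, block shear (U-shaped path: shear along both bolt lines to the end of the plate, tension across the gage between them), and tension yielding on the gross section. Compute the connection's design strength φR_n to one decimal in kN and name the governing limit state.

241.0 kN (net-section rupture governs)

Bolt shear: A_b = π(16)²/4 = 201.06 mm². φR_n = 0.75 × 469 × 201.06 × 6 × 1 = 424.3 kN.
Bearing (6 mm plate, F_u = 450 MPa): end bolts L_c = 38 − 18/2 = 29, R_n = min(1.2×29×6×450, 2.4×16×6×450) = 93.96 kN/bolt; interior L_c = 58 − 18 = 40, R_n = 103.68 kN/bolt. φR_n = 0.75 × (2×93.96 + 4×103.68) = 452.0 kN.
Tension rupture (net): A_n = (159 − 2×20)×6 = 714 mm² (U = 1.0, A_e = A_n). φR_n = 0.75 × 450 × 714 = 241.0 kN.
Block shear: shear path 2×[38+2×58] = 2×154 mm, A_gv = 1848, A_nv = 2×(154 − 2.5×20)×6 = 1248 mm²; tension across gage: (58 − 1×20)×6 = 228 mm². R_n = min(0.6×450×1248, 0.6×300×1848) + 1.0×450×228 = min(336.96, 332.64) + 102.6 = 435.24 kN. φR_n = 0.75 × 435.24 = 326.4 kN.
Tension yield (gross): A_g = 159×6 = 954 mm². φR_n = 0.90 × 300 × 954 = 257.6 kN.
Governing: min(424.3, 452.0, 241.0, 326.4, 257.6) = 241.0 kN → net-section rupture.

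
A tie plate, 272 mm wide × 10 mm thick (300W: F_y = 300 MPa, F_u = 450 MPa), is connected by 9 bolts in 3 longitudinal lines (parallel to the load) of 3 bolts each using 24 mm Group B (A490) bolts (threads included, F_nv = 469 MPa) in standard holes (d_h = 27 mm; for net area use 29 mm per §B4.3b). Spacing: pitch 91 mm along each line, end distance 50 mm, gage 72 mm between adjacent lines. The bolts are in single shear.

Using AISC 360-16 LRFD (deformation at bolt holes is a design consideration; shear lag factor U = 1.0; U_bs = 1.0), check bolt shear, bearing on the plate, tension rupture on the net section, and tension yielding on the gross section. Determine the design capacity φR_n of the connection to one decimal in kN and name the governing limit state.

Bolt shear: A_b = π(24)²/4 = 452.39 mm². φR_n = 0.75 × 469 × 452.39 × 9 × 1 = 1432.2 kN.
Bearing (10 mm plate, F_u = 450 MPa): end bolts L_c = 50 − 27/2 = 36.5, R_n = min(1.2×36.5×10×450, 2.4×24×10×450) = 197.1 kN/bolt; interior L_c = 91 − 27 = 64, R_n = 259.2 kN/bolt. φR_n = 0.75 × (3×197.1 + 6×259.2) = 1609.9 kN.
Tension rupture (net): A_n = (272 − 3×29)×10 = 1850 mm² (U = 1.0, A_e = A_n). φR_n = 0.75 × 450 × 1850 = 624.4 kN.
Tension yield (gross): A_g = 272×10 = 2720 mm². φR_n = 0.90 × 300 × 2720 = 734.4 kN.
Governing: min(1432.2, 1609.9, 624.4, 734.4) = 624.4 kN → net-section rupture.

624.4 kN (net-section rupture governs)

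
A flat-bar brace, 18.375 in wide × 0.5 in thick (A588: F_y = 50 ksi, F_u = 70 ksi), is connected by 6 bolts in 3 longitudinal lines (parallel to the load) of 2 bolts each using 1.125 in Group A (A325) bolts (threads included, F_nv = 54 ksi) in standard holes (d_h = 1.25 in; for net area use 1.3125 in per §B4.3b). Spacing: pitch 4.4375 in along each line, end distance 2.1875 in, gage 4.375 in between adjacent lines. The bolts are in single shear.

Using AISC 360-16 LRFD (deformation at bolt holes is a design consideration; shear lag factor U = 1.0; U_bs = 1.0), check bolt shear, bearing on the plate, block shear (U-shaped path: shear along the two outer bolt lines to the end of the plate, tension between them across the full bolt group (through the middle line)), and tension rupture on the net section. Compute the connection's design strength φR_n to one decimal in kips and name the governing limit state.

241.5 kips (bolt shear governs)

Bolt shear: A_b = π(1.125)²/4 = 0.99402 in². φR_n = 0.75 × 54 × 0.99402 × 6 × 1 = 241.5 kips.
Bearing (0.5 in plate, F_u = 70 ksi): end bolts L_c = 2.1875 − 1.25/2 = 1.5625, R_n = min(1.2×1.5625×0.5×70, 2.4×1.125×0.5×70) = 65.625 kips/bolt; interior L_c = 4.4375 − 1.25 = 3.1875, R_n = 94.5 kips/bolt. φR_n = 0.75 × (3×65.625 + 3×94.5) = 360.3 kips.
Block shear: shear path 2×[2.1875+1×4.4375] = 2×6.625 in, A_gv = 6.625, A_nv = 2×(6.625 − 1.5×1.3125)×0.5 = 4.6563 in²; tension across gage: (8.75 − 2×1.3125)×0.5 = 3.0625 in². R_n = min(0.6×70×4.6563, 0.6×50×6.625) + 1.0×70×3.0625 = min(195.56, 198.75) + 214.38 = 409.94 kips. φR_n = 0.75 × 409.94 = 307.5 kips.
Tension rupture (net): A_n = (18.375 − 3×1.3125)×0.5 = 7.2188 in² (U = 1.0, A_e = A_n). φR_n = 0.75 × 70 × 7.2188 = 379.0 kips.
Governing: min(241.5, 360.3, 307.5, 379.0) = 241.5 kips → bolt shear.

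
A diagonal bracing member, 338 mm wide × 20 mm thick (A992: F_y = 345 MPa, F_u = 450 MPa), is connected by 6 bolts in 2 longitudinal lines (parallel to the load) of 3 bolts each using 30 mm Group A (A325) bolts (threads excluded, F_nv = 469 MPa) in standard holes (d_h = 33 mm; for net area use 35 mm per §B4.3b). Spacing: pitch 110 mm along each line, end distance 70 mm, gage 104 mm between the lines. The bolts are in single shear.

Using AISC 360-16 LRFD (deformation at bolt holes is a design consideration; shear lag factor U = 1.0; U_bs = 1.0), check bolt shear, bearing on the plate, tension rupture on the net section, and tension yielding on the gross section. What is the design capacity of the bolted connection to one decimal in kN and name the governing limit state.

Bolt shear: A_b = π(30)²/4 = 706.86 mm². φR_n = 0.75 × 469 × 706.86 × 6 × 1 = 1491.8 kN.
Bearing (20 mm plate, F_u = 450 MPa): end bolts L_c = 70 − 33/2 = 53.5, R_n = min(1.2×53.5×20×450, 2.4×30×20×450) = 577.8 kN/bolt; interior L_c = 110 − 33 = 77, R_n = 648 kN/bolt. φR_n = 0.75 × (2×577.8 + 4×648) = 2810.7 kN.
Tension rupture (net): A_n = (338 − 2×35)×20 = 5360 mm² (U = 1.0, A_e = A_n). φR_n = 0.75 × 450 × 5360 = 1809.0 kN.
Tension yield (gross): A_g = 338×20 = 6760 mm². φR_n = 0.90 × 345 × 6760 = 2099.0 kN.
Governing: min(1491.8, 2810.7, 1809.0, 2099.0) = 1491.8 kN → bolt shear.

1491.8 kN (bolt shear governs)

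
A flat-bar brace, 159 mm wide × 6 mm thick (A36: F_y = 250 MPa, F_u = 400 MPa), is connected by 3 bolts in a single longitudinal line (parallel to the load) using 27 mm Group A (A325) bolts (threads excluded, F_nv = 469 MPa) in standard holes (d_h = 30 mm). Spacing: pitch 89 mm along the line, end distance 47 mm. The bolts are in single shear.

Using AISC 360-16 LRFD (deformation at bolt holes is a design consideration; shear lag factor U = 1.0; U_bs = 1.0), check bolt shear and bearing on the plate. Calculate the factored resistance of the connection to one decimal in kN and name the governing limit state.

Bolt shear: A_b = π(27)²/4 = 572.56 mm². φR_n = 0.75 × 469 × 572.56 × 3 × 1 = 604.2 kN.
Bearing (6 mm plate, F_u = 400 MPa): end bolts L_c = 47 − 30/2 = 32, R_n = min(1.2×32×6×400, 2.4×27×6×400) = 92.16 kN/bolt; interior L_c = 89 − 30 = 59, R_n = 155.52 kN/bolt. φR_n = 0.75 × (1×92.16 + 2×155.52) = 302.4 kN.
Governing: min(604.2, 302.4) = 302.4 kN → bearing.

302.4 kN (bearing governs)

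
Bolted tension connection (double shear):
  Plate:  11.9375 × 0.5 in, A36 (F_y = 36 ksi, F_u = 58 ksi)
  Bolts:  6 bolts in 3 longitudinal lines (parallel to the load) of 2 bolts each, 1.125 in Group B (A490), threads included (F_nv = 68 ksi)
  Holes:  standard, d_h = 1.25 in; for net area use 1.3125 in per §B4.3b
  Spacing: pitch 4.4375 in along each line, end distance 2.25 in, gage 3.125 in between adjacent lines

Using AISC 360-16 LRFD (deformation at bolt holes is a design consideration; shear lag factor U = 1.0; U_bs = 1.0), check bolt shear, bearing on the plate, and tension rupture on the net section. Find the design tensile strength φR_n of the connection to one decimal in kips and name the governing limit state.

Bolt shear: A_b = π(1.125)²/4 = 0.99402 in². φR_n = 0.75 × 68 × 0.99402 × 6 × 2 = 608.3 kips.
Bearing (0.5 in plate, F_u = 58 ksi): end bolts L_c = 2.25 − 1.25/2 = 1.625, R_n = min(1.2×1.625×0.5×58, 2.4×1.125×0.5×58) = 56.55 kips/bolt; interior L_c = 4.4375 − 1.25 = 3.1875, R_n = 78.3 kips/bolt. φR_n = 0.75 × (3×56.55 + 3×78.3) = 303.4 kips.
Tension rupture (net): A_n = (11.9375 − 3×1.3125)×0.5 = 4 in² (U = 1.0, A_e = A_n). φR_n = 0.75 × 58 × 4 = 174.0 kips.
Governing: min(608.3, 303.4, 174.0) = 174.0 kips → net-section rupture.

174.0 kips (net-section rupture governs)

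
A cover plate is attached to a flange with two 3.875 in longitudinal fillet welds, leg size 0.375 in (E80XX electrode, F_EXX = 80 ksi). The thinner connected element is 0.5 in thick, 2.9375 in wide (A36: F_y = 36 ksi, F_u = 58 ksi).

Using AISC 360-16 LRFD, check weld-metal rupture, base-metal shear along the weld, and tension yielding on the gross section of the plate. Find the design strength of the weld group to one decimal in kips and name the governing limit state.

Weld metal: throat = 0.707×0.375 = 0.26513 in, L = 2×3.875 = 7.75 in. φR_n = 0.75 × 0.6 × 80 × 0.26513 × 7.75 = 74.0 kips.
Base metal shear (0.5 in plate): yield φR_n = 1.0×0.6×36×0.5×7.75 = 83.7 kips; rupture φR_n = 0.75×0.6×58×0.5×7.75 = 101.1 kips; take 83.7 kips (yield).
Tension yield (gross): A_g = 2.9375×0.5 = 1.4688 in². φR_n = 0.90 × 36 × 1.4688 = 47.6 kips.
Governing: min(74.0, 83.7, 47.6) = 47.6 kips → gross-section yield.

47.6 kips (gross-section yield governs)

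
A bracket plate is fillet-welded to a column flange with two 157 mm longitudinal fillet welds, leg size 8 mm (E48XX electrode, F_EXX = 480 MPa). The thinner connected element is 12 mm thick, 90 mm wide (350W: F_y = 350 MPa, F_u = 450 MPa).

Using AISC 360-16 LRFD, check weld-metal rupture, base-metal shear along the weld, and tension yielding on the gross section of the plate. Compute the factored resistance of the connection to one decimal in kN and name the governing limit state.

340.2 kN (gross-section yield governs)

Weld metal: throat = 0.707×8 = 5.656 mm, L = 2×157 = 314 mm. φR_n = 0.75 × 0.6 × 480 × 5.656 × 314 = 383.6 kN.
Base metal shear (12 mm plate): yield φR_n = 1.0×0.6×350×12×314 = 791.3 kN; rupture φR_n = 0.75×0.6×450×12×314 = 763.0 kN; take 763.0 kN (rupture).
Tension yield (gross): A_g = 90×12 = 1080 mm². φR_n = 0.90 × 350 × 1080 = 340.2 kN.
Governing: min(383.6, 763.0, 340.2) = 340.2 kN → gross-section yield.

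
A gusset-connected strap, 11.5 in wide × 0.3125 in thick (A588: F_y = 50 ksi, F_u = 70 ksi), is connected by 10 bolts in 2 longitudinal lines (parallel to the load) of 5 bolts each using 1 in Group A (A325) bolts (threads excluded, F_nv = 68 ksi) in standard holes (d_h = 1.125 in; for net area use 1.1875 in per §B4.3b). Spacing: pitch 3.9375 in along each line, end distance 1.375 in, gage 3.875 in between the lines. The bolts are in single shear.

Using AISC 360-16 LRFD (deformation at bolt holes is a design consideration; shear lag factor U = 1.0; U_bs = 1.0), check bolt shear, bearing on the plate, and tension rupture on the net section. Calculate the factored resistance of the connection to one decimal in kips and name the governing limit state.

149.7 kips (net-section rupture governs)

Bolt shear: A_b = π(1)²/4 = 0.7854 in². φR_n = 0.75 × 68 × 0.7854 × 10 × 1 = 400.6 kips.
Bearing (0.3125 in plate, F_u = 70 ksi): end bolts L_c = 1.375 − 1.125/2 = 0.8125, R_n = min(1.2×0.8125×0.3125×70, 2.4×1×0.3125×70) = 21.328 kips/bolt; interior L_c = 3.9375 − 1.125 = 2.8125, R_n = 52.5 kips/bolt. φR_n = 0.75 × (2×21.328 + 8×52.5) = 347.0 kips.
Tension rupture (net): A_n = (11.5 − 2×1.1875)×0.3125 = 2.8516 in² (U = 1.0, A_e = A_n). φR_n = 0.75 × 70 × 2.8516 = 149.7 kips.
Governing: min(400.6, 347.0, 149.7) = 149.7 kips → net-section rupture.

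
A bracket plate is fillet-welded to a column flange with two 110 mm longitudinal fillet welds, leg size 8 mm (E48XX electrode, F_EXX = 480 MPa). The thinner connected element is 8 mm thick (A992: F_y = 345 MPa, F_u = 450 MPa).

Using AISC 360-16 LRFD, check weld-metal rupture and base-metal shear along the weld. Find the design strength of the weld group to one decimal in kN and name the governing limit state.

Weld metal: throat = 0.707×8 = 5.656 mm, L = 2×110 = 220 mm. φR_n = 0.75 × 0.6 × 480 × 5.656 × 220 = 268.8 kN.
Base metal shear (8 mm plate): yield φR_n = 1.0×0.6×345×8×220 = 364.3 kN; rupture φR_n = 0.75×0.6×450×8×220 = 356.4 kN; take 356.4 kN (rupture).
Governing: min(268.8, 356.4) = 268.8 kN → weld metal.

268.8 kN (weld metal governs)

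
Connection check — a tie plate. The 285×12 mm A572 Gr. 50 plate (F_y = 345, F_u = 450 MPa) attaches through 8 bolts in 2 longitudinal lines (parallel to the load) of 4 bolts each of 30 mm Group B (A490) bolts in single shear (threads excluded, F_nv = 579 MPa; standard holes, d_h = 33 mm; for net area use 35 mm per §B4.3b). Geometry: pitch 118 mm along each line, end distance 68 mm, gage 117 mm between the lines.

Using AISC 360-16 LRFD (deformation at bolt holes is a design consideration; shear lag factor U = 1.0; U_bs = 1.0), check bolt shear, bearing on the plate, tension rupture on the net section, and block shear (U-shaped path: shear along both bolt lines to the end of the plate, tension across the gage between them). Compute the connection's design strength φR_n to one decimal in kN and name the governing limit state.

870.8 kN (net-section rupture governs)

Bolt shear: A_b = π(30)²/4 = 706.86 mm². φR_n = 0.75 × 579 × 706.86 × 8 × 1 = 2455.6 kN.
Bearing (12 mm plate, F_u = 450 MPa): end bolts L_c = 68 − 33/2 = 51.5, R_n = min(1.2×51.5×12×450, 2.4×30×12×450) = 333.72 kN/bolt; interior L_c = 118 − 33 = 85, R_n = 388.8 kN/bolt. φR_n = 0.75 × (2×333.72 + 6×388.8) = 2250.2 kN.
Tension rupture (net): A_n = (285 − 2×35)×12 = 2580 mm² (U = 1.0, A_e = A_n). φR_n = 0.75 × 450 × 2580 = 870.8 kN.
Block shear: shear path 2×[68+3×118] = 2×422 mm, A_gv = 10128, A_nv = 2×(422 − 3.5×35)×12 = 7188 mm²; tension across gage: (117 − 1×35)×12 = 984 mm². R_n = min(0.6×450×7188, 0.6×345×10128) + 1.0×450×984 = min(1940.8, 2096.5) + 442.8 = 2383.6 kN. φR_n = 0.75 × 2383.6 = 1787.7 kN.
Governing: min(2455.6, 2250.2, 870.8, 1787.7) = 870.8 kN → net-section rupture.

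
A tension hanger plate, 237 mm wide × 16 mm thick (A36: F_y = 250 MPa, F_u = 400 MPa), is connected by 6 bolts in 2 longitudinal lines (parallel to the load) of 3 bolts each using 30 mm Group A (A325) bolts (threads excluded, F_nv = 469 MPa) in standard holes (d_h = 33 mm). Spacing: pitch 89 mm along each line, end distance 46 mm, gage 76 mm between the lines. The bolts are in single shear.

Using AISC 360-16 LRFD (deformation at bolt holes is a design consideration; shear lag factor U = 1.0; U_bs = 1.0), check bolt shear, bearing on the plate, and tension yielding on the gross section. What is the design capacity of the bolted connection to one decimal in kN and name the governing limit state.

853.2 kN (gross-section yield governs)

Bolt shear: A_b = π(30)²/4 = 706.86 mm². φR_n = 0.75 × 469 × 706.86 × 6 × 1 = 1491.8 kN.
Bearing (16 mm plate, F_u = 400 MPa): end bolts L_c = 46 − 33/2 = 29.5, R_n = min(1.2×29.5×16×400, 2.4×30×16×400) = 226.56 kN/bolt; interior L_c = 89 − 33 = 56, R_n = 430.08 kN/bolt. φR_n = 0.75 × (2×226.56 + 4×430.08) = 1630.1 kN.
Tension yield (gross): A_g = 237×16 = 3792 mm². φR_n = 0.90 × 250 × 3792 = 853.2 kN.
Governing: min(1491.8, 1630.1, 853.2) = 853.2 kN → gross-section yield.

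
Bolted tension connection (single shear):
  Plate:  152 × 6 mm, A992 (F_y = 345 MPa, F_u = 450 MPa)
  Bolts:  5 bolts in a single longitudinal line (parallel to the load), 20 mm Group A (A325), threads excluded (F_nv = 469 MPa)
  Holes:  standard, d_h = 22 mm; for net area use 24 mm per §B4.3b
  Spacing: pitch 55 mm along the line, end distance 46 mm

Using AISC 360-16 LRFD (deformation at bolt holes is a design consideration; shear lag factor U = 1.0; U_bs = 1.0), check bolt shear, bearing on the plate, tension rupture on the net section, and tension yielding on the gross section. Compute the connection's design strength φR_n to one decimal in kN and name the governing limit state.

259.2 kN (net-section rupture governs)

Bolt shear: A_b = π(20)²/4 = 314.16 mm². φR_n = 0.75 × 469 × 314.16 × 5 × 1 = 552.5 kN.
Bearing (6 mm plate, F_u = 450 MPa): end bolts L_c = 46 − 22/2 = 35, R_n = min(1.2×35×6×450, 2.4×20×6×450) = 113.4 kN/bolt; interior L_c = 55 − 22 = 33, R_n = 106.92 kN/bolt. φR_n = 0.75 × (1×113.4 + 4×106.92) = 405.8 kN.
Tension rupture (net): A_n = (152 − 1×24)×6 = 768 mm² (U = 1.0, A_e = A_n). φR_n = 0.75 × 450 × 768 = 259.2 kN.
Tension yield (gross): A_g = 152×6 = 912 mm². φR_n = 0.90 × 345 × 912 = 283.2 kN.
Governing: min(552.5, 405.8, 259.2, 283.2) = 259.2 kN → net-section rupture.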